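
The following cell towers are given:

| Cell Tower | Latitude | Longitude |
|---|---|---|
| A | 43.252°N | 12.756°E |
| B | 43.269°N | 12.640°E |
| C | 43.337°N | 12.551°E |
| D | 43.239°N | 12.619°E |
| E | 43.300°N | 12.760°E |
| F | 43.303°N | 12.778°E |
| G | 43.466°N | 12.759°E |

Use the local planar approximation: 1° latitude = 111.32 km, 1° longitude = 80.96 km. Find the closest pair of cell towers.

E and F

Pairwise distances:
A–B: √((0.017·111.32)² + (-0.116·80.96)²) = √(3.58133 + 88.19764) = 9.580 km
A–C: √((0.085·111.32)² + (-0.205·80.96)²) = √(89.53323 + 275.45377) = 19.105 km
A–D: √((-0.013·111.32)² + (-0.137·80.96)²) = √(2.09427 + 123.02182) = 11.186 km
A–E: √((0.048·111.32)² + (0.004·80.96)²) = √(28.55150 + 0.10487) = 5.353 km
A–F: √((0.051·111.32)² + (0.022·80.96)²) = √(32.23196 + 3.17239) = 5.950 km
A–G: √((0.214·111.32)² + (0.003·80.96)²) = √(567.51055 + 0.05899) = 23.824 km
B–C: √((0.068·111.32)² + (-0.089·80.96)²) = √(57.30127 + 51.91837) = 10.451 km
B–D: √((-0.030·111.32)² + (-0.021·80.96)²) = √(11.15293 + 2.89054) = 3.747 km
B–E: √((0.031·111.32)² + (0.120·80.96)²) = √(11.90885 + 94.38511) = 10.310 km
B–F: √((0.034·111.32)² + (0.138·80.96)²) = √(14.32532 + 124.82431) = 11.796 km
B–G: √((0.197·111.32)² + (0.119·80.96)²) = √(480.92665 + 92.81858) = 23.953 km
C–D: √((-0.098·111.32)² + (0.068·80.96)²) = √(119.01414 + 30.30811) = 12.220 km
C–E: √((-0.037·111.32)² + (0.209·80.96)²) = √(16.96484 + 286.30806) = 17.415 km
C–F: √((-0.034·111.32)² + (0.227·80.96)²) = √(14.32532 + 337.74794) = 18.764 km
C–G: √((0.129·111.32)² + (0.208·80.96)²) = √(206.21764 + 283.57482) = 22.131 km
D–E: √((0.061·111.32)² + (0.141·80.96)²) = √(46.11116 + 130.31044) = 13.282 km
D–F: √((0.064·111.32)² + (0.159·80.96)²) = √(50.75822 + 165.70486) = 14.713 km
D–G: √((0.227·111.32)² + (0.140·80.96)²) = √(638.55471 + 128.46862) = 27.695 km
E–F: √((0.003·111.32)² + (0.018·80.96)²) = √(0.11153 + 2.12366) = 1.495 km
E–G: √((0.166·111.32)² + (-0.001·80.96)²) = √(341.47788 + 0.00655) = 18.479 km
F–G: √((0.163·111.32)² + (-0.019·80.96)²) = √(329.24683 + 2.36618) = 18.210 km
Closest pair: E–F at 1.495 km.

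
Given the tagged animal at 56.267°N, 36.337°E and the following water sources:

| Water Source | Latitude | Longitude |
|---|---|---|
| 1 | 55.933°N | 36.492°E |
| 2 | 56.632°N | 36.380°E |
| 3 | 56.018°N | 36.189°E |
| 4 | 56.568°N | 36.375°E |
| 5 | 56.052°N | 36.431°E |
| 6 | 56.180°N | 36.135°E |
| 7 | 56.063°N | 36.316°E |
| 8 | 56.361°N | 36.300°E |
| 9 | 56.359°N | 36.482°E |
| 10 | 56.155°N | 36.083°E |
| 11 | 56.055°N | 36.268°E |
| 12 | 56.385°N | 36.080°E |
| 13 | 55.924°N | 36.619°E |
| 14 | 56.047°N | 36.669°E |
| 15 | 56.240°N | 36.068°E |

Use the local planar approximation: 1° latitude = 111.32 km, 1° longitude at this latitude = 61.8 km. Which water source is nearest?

Distances from 56.267°N, 36.337°E:
1: 38.395 km
2: 40.719 km
3: 29.189 km
4: 33.590 km
5: 24.629 km
6: 15.800 km
7: 22.746 km
8: 10.711 km
9: 13.608 km
10: 20.046 km
11: 23.982 km
12: 20.611 km
13: 41.972 km
14: 31.949 km
15: 16.894 km
Minimum: 8 at 10.711 km.

8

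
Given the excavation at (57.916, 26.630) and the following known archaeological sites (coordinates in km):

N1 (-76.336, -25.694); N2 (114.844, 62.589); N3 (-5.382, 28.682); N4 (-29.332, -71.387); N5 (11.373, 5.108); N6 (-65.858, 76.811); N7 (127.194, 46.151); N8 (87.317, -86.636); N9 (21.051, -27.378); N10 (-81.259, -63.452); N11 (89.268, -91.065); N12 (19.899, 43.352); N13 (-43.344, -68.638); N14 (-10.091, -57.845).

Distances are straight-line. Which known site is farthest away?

N10

Distances from (57.916, 26.630):
N1: 144.088 km
N2: 67.334 km
N3: 63.331 km
N4: 131.223 km
N5: 51.278 km
N6: 133.559 km
N7: 71.976 km
N8: 117.020 km
N9: 65.390 km
N10: 165.784 km
N11: 121.799 km
N12: 41.532 km
N13: 139.031 km
N14: 108.448 km
Maximum: N10 at 165.784 km.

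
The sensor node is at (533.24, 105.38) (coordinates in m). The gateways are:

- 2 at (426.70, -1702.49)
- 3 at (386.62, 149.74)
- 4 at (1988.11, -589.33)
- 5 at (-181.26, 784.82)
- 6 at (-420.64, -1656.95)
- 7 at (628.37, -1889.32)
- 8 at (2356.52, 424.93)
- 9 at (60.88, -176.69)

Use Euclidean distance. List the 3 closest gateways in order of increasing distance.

3, 9, 5

Distances from (533.24, 105.38):
2: √((-106.54)² + (-1807.87)²) = √(11350.7716 + 3268393.9369) = 1811.01 m
3: √((-146.62)² + (44.36)²) = √(21497.4244 + 1967.8096) = 153.18 m
4: √((1454.87)² + (-694.71)²) = √(2116646.7169 + 482621.9841) = 1612.22 m
5: √((-714.50)² + (679.44)²) = √(510510.2500 + 461638.7136) = 985.98 m
6: √((-953.88)² + (-1762.33)²) = √(909887.0544 + 3105807.0289) = 2003.92 m
7: √((95.13)² + (-1994.70)²) = √(9049.7169 + 3978828.0900) = 1996.97 m
8: √((1823.28)² + (319.55)²) = √(3324349.9584 + 102112.2025) = 1851.07 m
9: √((-472.36)² + (-282.07)²) = √(223123.9696 + 79563.4849) = 550.17 m
Sorted: 3 (153.18 m) < 9 (550.17 m) < 5 (985.98 m) < 4 (1612.22 m) < 2 (1811.01 m) < …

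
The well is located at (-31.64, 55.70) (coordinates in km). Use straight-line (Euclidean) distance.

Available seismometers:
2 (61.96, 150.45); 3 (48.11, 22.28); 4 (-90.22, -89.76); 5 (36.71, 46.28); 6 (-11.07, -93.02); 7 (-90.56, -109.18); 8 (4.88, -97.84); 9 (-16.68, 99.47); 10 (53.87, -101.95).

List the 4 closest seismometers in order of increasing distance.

9, 5, 3, 2

Distances from (-31.64, 55.70):
2: √((93.60)² + (94.75)²) = √(8760.9600 + 8977.5625) = 133.19 km
3: √((79.75)² + (-33.42)²) = √(6360.0625 + 1116.8964) = 86.47 km
4: √((-58.58)² + (-145.46)²) = √(3431.6164 + 21158.6116) = 156.81 km
5: √((68.35)² + (-9.42)²) = √(4671.7225 + 88.7364) = 69.00 km
6: √((20.57)² + (-148.72)²) = √(423.1249 + 22117.6384) = 150.14 km
7: √((-58.92)² + (-164.88)²) = √(3471.5664 + 27185.4144) = 175.09 km
8: √((36.52)² + (-153.54)²) = √(1333.7104 + 23574.5316) = 157.82 km
9: √((14.96)² + (43.77)²) = √(223.8016 + 1915.8129) = 46.26 km
10: √((85.51)² + (-157.65)²) = √(7311.9601 + 24853.5225) = 179.35 km
Sorted: 9 (46.26 km) < 5 (69.00 km) < 3 (86.47 km) < 2 (133.19 km) < 6 (150.14 km) < 4 (156.81 km) < …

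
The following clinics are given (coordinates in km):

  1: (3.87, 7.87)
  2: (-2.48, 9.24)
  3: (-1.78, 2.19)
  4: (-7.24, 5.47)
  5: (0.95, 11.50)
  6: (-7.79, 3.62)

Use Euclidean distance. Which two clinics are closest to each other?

4 and 6

Pairwise distances:
1–2: 6.50 km
1–3: 8.01 km
1–4: 11.37 km
1–5: 4.66 km
1–6: 12.41 km
2–3: 7.08 km
2–4: 6.07 km
2–5: 4.11 km
2–6: 7.73 km
3–4: 6.37 km
3–5: 9.70 km
3–6: 6.18 km
4–5: 10.17 km
4–6: 1.93 km
5–6: 11.77 km
Closest pair: 4–6 at 1.93 km.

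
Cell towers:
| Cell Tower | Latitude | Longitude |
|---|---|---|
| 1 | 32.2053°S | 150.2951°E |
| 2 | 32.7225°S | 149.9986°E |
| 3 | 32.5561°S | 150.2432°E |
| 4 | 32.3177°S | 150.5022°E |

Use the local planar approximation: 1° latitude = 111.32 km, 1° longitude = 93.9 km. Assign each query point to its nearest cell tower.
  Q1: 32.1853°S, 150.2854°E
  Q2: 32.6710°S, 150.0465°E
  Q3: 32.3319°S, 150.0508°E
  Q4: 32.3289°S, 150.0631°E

Q1→1; Q2→2; Q3→1; Q4→1

Q1 at 32.1853°S, 150.2854°E:
  1: 2.4055 km
  2: 65.5852 km
  3: 41.4672 km
  4: 25.1328 km
  → nearest: 1 (2.4055 km)
Q2 at 32.6710°S, 150.0465°E:
  1: 56.8549 km
  2: 7.2868 km
  3: 22.4666 km
  4: 58.1189 km
  → nearest: 2 (7.2868 km)
Q3 at 32.3319°S, 150.0508°E:
  1: 26.9230 km
  2: 43.7570 km
  3: 30.8106 km
  4: 42.4159 km
  → nearest: 1 (26.9230 km)
Q4 at 32.3289°S, 150.0631°E:
  1: 25.7661 km
  2: 44.2322 km
  3: 30.4249 km
  4: 41.2503 km
  → nearest: 1 (25.7661 km)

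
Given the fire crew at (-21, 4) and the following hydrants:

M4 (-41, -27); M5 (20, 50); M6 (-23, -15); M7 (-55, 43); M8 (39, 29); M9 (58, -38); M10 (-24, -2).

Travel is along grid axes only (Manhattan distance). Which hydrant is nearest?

M10

Distances from (-21, 4):
M4: 51
M5: 87
M6: 21
M7: 73
M8: 85
M9: 121
M10: 9
Minimum: M10 at 9.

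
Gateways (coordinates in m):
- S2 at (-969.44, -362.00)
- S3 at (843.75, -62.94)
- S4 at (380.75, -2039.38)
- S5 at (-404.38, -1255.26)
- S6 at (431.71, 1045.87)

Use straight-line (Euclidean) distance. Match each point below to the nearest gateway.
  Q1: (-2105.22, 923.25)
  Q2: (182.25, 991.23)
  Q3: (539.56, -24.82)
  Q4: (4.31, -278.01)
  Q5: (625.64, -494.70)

Q1 at (-2105.22, 923.25):
  S2: √((1135.78)² + (-1285.25)²) = √(1289996.2084 + 1651867.5625) = 1715.19 m
  S3: √((2948.97)² + (-986.19)²) = √(8696424.0609 + 972570.7161) = 3109.50 m
  S4: √((2485.97)² + (-2962.63)²) = √(6180046.8409 + 8777176.5169) = 3867.46 m
  S5: √((1700.84)² + (-2178.51)²) = √(2892856.7056 + 4745905.8201) = 2763.83 m
  S6: √((2536.93)² + (122.62)²) = √(6436013.8249 + 15035.6644) = 2539.89 m
  → nearest: S2 (1715.19 m)
Q2 at (182.25, 991.23):
  S2: √((-1151.69)² + (-1353.23)²) = √(1326389.8561 + 1831231.4329) = 1776.97 m
  S3: √((661.50)² + (-1054.17)²) = √(437582.2500 + 1111274.3889) = 1244.53 m
  S4: √((198.50)² + (-3030.61)²) = √(39402.2500 + 9184596.9721) = 3037.10 m
  S5: √((-586.63)² + (-2246.49)²) = √(344134.7569 + 5046717.3201) = 2321.82 m
  S6: √((249.46)² + (54.64)²) = √(62230.2916 + 2985.5296) = 255.37 m
  → nearest: S6 (255.37 m)
Q3 at (539.56, -24.82):
  S2: √((-1509.00)² + (-337.18)²) = √(2277081.0000 + 113690.3524) = 1546.21 m
  S3: √((304.19)² + (-38.12)²) = √(92531.5561 + 1453.1344) = 306.57 m
  S4: √((-158.81)² + (-2014.56)²) = √(25220.6161 + 4058451.9936) = 2020.81 m
  S5: √((-943.94)² + (-1230.44)²) = √(891022.7236 + 1513982.5936) = 1550.81 m
  S6: √((-107.85)² + (1070.69)²) = √(11631.6225 + 1146377.0761) = 1076.11 m
  → nearest: S3 (306.57 m)
Q4 at (4.31, -278.01):
  S2: √((-973.75)² + (-83.99)²) = √(948189.0625 + 7054.3201) = 977.37 m
  S3: √((839.44)² + (215.07)²) = √(704659.5136 + 46255.1049) = 866.55 m
  S4: √((376.44)² + (-1761.37)²) = √(141707.0736 + 3102424.2769) = 1801.15 m
  S5: √((-408.69)² + (-977.25)²) = √(167027.5161 + 955017.5625) = 1059.27 m
  S6: √((427.40)² + (1323.88)²) = √(182670.7600 + 1752658.2544) = 1391.16 m
  → nearest: S3 (866.55 m)
Q5 at (625.64, -494.70):
  S2: √((-1595.08)² + (132.70)²) = √(2544280.2064 + 17609.2900) = 1600.59 m
  S3: √((218.11)² + (431.76)²) = √(47571.9721 + 186416.6976) = 483.72 m
  S4: √((-244.89)² + (-1544.68)²) = √(59971.1121 + 2386036.3024) = 1563.97 m
  S5: √((-1030.02)² + (-760.56)²) = √(1060941.2004 + 578451.5136) = 1280.39 m
  S6: √((-193.93)² + (1540.57)²) = √(37608.8449 + 2373355.9249) = 1552.73 m
  → nearest: S3 (483.72 m)

Q1→S2; Q2→S6; Q3→S3; Q4→S3; Q5→S3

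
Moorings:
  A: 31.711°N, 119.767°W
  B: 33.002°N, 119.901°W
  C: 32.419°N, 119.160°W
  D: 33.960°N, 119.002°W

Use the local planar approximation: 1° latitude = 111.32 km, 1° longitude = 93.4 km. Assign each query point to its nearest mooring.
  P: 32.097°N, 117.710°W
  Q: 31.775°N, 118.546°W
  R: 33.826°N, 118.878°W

P→C; Q→C; R→D

P at 32.097°N, 117.710°W:
  A: 196.870 km
  B: 228.094 km
  C: 140.093 km
  D: 239.942 km
  → nearest: C (140.093 km)
Q at 31.775°N, 118.546°W:
  A: 114.264 km
  B: 186.208 km
  C: 91.805 km
  D: 246.935 km
  → nearest: C (91.805 km)
R at 33.826°N, 118.878°W:
  A: 249.654 km
  B: 132.452 km
  C: 158.826 km
  D: 18.885 km
  → nearest: D (18.885 km)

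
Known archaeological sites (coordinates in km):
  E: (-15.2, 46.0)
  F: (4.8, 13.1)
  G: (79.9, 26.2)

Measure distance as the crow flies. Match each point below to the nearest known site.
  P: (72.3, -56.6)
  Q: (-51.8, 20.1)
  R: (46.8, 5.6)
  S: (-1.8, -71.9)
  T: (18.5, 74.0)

P at (72.3, -56.6):
  E: 134.8 km
  F: 97.0 km
  G: 83.1 km
  → nearest: G (83.1 km)
Q at (-51.8, 20.1):
  E: 44.8 km
  F: 57.0 km
  G: 131.8 km
  → nearest: E (44.8 km)
R at (46.8, 5.6):
  E: 74.0 km
  F: 42.7 km
  G: 39.0 km
  → nearest: G (39.0 km)
S at (-1.8, -71.9):
  E: 118.7 km
  F: 85.3 km
  G: 127.7 km
  → nearest: F (85.3 km)
T at (18.5, 74.0):
  E: 43.8 km
  F: 62.4 km
  G: 77.8 km
  → nearest: E (43.8 km)

P→G; Q→E; R→G; S→F; T→E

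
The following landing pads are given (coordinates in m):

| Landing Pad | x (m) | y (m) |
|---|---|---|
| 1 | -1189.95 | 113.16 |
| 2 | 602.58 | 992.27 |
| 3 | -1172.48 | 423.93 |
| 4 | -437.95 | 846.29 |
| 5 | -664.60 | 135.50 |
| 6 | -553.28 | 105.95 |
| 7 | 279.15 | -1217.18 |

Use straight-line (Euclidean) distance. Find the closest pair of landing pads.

Pairwise distances:
1–2: 1996.50 m
1–3: 311.26 m
1–4: 1050.23 m
1–5: 525.82 m
1–6: 636.71 m
1–7: 1981.93 m
2–3: 1863.83 m
2–4: 1050.72 m
2–5: 1529.64 m
2–6: 1456.56 m
2–7: 2233.00 m
3–4: 847.30 m
3–5: 584.07 m
3–6: 696.07 m
3–7: 2191.00 m
4–5: 746.05 m
4–6: 749.27 m
4–7: 2184.52 m
5–6: 115.18 m
5–7: 1649.37 m
6–7: 1563.21 m
Closest pair: 5–6 at 115.18 m.

5 and 6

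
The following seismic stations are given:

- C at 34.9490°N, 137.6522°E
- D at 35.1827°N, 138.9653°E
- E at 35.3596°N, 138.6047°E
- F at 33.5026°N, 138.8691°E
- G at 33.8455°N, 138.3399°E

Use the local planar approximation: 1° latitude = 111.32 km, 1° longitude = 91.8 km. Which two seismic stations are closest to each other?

D and E

Pairwise distances:
C–D: √((0.2337·111.32)² + (1.3131·91.8)²) = √(676.805408 + 14530.513593) = 123.3180 km
C–E: √((0.4106·111.32)² + (0.9525·91.8)²) = √(2089.220533 + 7645.666160) = 98.6655 km
C–F: √((-1.4464·111.32)² + (1.2169·91.8)²) = √(25925.266032 + 12479.441358) = 195.9712 km
C–G: √((-1.1035·111.32)² + (0.6877·91.8)²) = √(15090.063604 + 3985.505484) = 138.1143 km
D–E: √((0.1769·111.32)² + (-0.3606·91.8)²) = √(387.794871 + 1095.813905) = 38.5176 km
D–F: √((-1.6801·111.32)² + (-0.0962·91.8)²) = √(34979.746594 + 77.989387) = 187.2371 km
D–G: √((-1.3372·111.32)² + (-0.6254·91.8)²) = √(22158.437411 + 3296.105593) = 159.5448 km
E–F: √((-1.8570·111.32)² + (0.2644·91.8)²) = √(42733.671067 + 589.126100) = 208.1413 km
E–G: √((-1.5141·111.32)² + (-0.2648·91.8)²) = √(28408.971705 + 590.909979) = 170.2935 km
F–G: √((0.3429·111.32)² + (-0.5292·91.8)²) = √(1457.073184 + 2360.070810) = 61.7830 km
Closest pair: D–E at 38.5176 km.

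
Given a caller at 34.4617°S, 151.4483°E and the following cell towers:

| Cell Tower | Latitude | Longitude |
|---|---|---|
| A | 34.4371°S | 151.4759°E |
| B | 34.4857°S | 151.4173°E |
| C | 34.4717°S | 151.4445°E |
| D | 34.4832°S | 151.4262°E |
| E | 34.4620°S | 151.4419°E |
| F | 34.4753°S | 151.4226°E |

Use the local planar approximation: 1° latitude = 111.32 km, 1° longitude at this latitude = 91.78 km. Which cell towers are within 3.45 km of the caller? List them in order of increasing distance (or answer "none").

Distances from 34.4617°S, 151.4483°E:
A: √((0.0246·111.32)² + (0.0276·91.78)²) = √(7.499229 + 6.416737) = 3.7304 km
B: √((-0.0240·111.32)² + (-0.0310·91.78)²) = √(7.137874 + 8.095049) = 3.9029 km
C: √((-0.0100·111.32)² + (-0.0038·91.78)²) = √(1.239214 + 0.121636) = 1.1666 km
D: √((-0.0215·111.32)² + (-0.0221·91.78)²) = √(5.728268 + 4.114155) = 3.1373 km
E: √((-0.0003·111.32)² + (-0.0064·91.78)²) = √(0.001115 + 0.345029) = 0.5883 km
F: √((-0.0136·111.32)² + (-0.0257·91.78)²) = √(2.292051 + 5.563683) = 2.8028 km
Threshold 3.45 km: E (0.5883 km), C (1.1666 km), F (2.8028 km), D (3.1373 km) are within range.

E, C, F, D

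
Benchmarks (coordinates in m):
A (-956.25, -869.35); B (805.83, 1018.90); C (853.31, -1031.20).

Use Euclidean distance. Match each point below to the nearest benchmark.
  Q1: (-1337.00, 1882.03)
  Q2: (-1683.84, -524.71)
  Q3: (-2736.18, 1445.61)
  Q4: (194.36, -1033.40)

Q1 at (-1337.00, 1882.03):
  A: √((380.75)² + (-2751.38)²) = √(144970.5625 + 7570091.9044) = 2777.60 m
  B: √((2142.83)² + (-863.13)²) = √(4591720.4089 + 744993.3969) = 2310.13 m
  C: √((2190.31)² + (-2913.23)²) = √(4797457.8961 + 8486909.0329) = 3644.77 m
  → nearest: B (2310.13 m)
Q2 at (-1683.84, -524.71):
  A: √((727.59)² + (-344.64)²) = √(529387.2081 + 118776.7296) = 805.09 m
  B: √((2489.67)² + (1543.61)²) = √(6198456.7089 + 2382731.8321) = 2929.37 m
  C: √((2537.15)² + (-506.49)²) = √(6437130.1225 + 256532.1201) = 2587.21 m
  → nearest: A (805.09 m)
Q3 at (-2736.18, 1445.61):
  A: √((1779.93)² + (-2314.96)²) = √(3168150.8049 + 5359039.8016) = 2920.14 m
  B: √((3542.01)² + (-426.71)²) = √(12545834.8401 + 182081.4241) = 3567.62 m
  C: √((3589.49)² + (-2476.81)²) = √(12884438.4601 + 6134587.7761) = 4361.08 m
  → nearest: A (2920.14 m)
Q4 at (194.36, -1033.40):
  A: √((-1150.61)² + (164.05)²) = √(1323903.3721 + 26912.4025) = 1162.25 m
  B: √((611.47)² + (2052.30)²) = √(373895.5609 + 4211935.2900) = 2141.46 m
  C: √((658.95)² + (2.20)²) = √(434215.1025 + 4.8400) = 658.95 m
  → nearest: C (658.95 m)

Q1→B; Q2→A; Q3→A; Q4→C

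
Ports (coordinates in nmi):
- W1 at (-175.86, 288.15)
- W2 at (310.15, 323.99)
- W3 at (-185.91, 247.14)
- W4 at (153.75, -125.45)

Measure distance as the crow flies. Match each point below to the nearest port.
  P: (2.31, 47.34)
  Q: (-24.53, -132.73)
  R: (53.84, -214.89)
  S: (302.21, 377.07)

P→W4; Q→W4; R→W4; S→W2

P at (2.31, 47.34):
  W1: √((-178.17)² + (240.81)²) = √(31744.5489 + 57989.4561) = 299.56 nmi
  W2: √((307.84)² + (276.65)²) = √(94765.4656 + 76535.2225) = 413.88 nmi
  W3: √((-188.22)² + (199.80)²) = √(35426.7684 + 39920.0400) = 274.49 nmi
  W4: √((151.44)² + (-172.79)²) = √(22934.0736 + 29856.3841) = 229.76 nmi
  → nearest: W4 (229.76 nmi)
Q at (-24.53, -132.73):
  W1: √((-151.33)² + (420.88)²) = √(22900.7689 + 177139.9744) = 447.26 nmi
  W2: √((334.68)² + (456.72)²) = √(112010.7024 + 208593.1584) = 566.22 nmi
  W3: √((-161.38)² + (379.87)²) = √(26043.5044 + 144301.2169) = 412.73 nmi
  W4: √((178.28)² + (7.28)²) = √(31783.7584 + 52.9984) = 178.43 nmi
  → nearest: W4 (178.43 nmi)
R at (53.84, -214.89):
  W1: √((-229.70)² + (503.04)²) = √(52762.0900 + 253049.2416) = 553.00 nmi
  W2: √((256.31)² + (538.88)²) = √(65694.8161 + 290391.6544) = 596.73 nmi
  W3: √((-239.75)² + (462.03)²) = √(57480.0625 + 213471.7209) = 520.53 nmi
  W4: √((99.91)² + (89.44)²) = √(9982.0081 + 7999.5136) = 134.10 nmi
  → nearest: W4 (134.10 nmi)
S at (302.21, 377.07):
  W1: √((-478.07)² + (-88.92)²) = √(228550.9249 + 7906.7664) = 486.27 nmi
  W2: √((7.94)² + (-53.08)²) = √(63.0436 + 2817.4864) = 53.67 nmi
  W3: √((-488.12)² + (-129.93)²) = √(238261.1344 + 16881.8049) = 505.12 nmi
  W4: √((-148.46)² + (-502.52)²) = √(22040.3716 + 252526.3504) = 523.99 nmi
  → nearest: W2 (53.67 nmi)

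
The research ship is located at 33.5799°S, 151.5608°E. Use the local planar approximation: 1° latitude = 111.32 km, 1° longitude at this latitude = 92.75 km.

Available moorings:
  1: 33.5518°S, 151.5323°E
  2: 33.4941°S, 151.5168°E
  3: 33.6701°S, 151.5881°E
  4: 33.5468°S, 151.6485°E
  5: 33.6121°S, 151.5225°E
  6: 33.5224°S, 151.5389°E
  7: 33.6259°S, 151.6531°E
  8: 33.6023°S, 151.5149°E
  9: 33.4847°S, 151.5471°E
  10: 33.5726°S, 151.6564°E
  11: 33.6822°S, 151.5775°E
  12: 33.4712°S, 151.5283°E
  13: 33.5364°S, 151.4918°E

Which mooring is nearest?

1

Distances from 33.5799°S, 151.5608°E:
1: 4.0954 km
2: 10.3866 km
3: 10.3554 km
4: 8.9298 km
5: 5.0466 km
6: 6.7155 km
7: 9.9754 km
8: 4.9337 km
9: 10.6736 km
10: 8.9041 km
11: 11.4929 km
12: 12.4703 km
13: 8.0253 km
Minimum: 1 at 4.0954 km.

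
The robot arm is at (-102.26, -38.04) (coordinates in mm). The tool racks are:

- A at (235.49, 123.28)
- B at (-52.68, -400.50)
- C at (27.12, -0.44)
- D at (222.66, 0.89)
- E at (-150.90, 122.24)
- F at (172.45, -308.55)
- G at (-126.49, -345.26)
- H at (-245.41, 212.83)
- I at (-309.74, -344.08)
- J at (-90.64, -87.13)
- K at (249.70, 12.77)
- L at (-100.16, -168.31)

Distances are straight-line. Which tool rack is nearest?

Distances from (-102.26, -38.04):
A: √((337.75)² + (161.32)²) = √(114075.0625 + 26024.1424) = 374.30 mm
B: √((49.58)² + (-362.46)²) = √(2458.1764 + 131377.2516) = 365.84 mm
C: √((129.38)² + (37.60)²) = √(16739.1844 + 1413.7600) = 134.73 mm
D: √((324.92)² + (38.93)²) = √(105573.0064 + 1515.5449) = 327.24 mm
E: √((-48.64)² + (160.28)²) = √(2365.8496 + 25689.6784) = 167.50 mm
F: √((274.71)² + (-270.51)²) = √(75465.5841 + 73175.6601) = 385.54 mm
G: √((-24.23)² + (-307.22)²) = √(587.0929 + 94384.1284) = 308.17 mm
H: √((-143.15)² + (250.87)²) = √(20491.9225 + 62935.7569) = 288.84 mm
I: √((-207.48)² + (-306.04)²) = √(43047.9504 + 93660.4816) = 369.74 mm
J: √((11.62)² + (-49.09)²) = √(135.0244 + 2409.8281) = 50.45 mm
K: √((351.96)² + (50.81)²) = √(123875.8416 + 2581.6561) = 355.61 mm
L: √((2.10)² + (-130.27)²) = √(4.4100 + 16970.2729) = 130.29 mm
Minimum: J at 50.45 mm.

J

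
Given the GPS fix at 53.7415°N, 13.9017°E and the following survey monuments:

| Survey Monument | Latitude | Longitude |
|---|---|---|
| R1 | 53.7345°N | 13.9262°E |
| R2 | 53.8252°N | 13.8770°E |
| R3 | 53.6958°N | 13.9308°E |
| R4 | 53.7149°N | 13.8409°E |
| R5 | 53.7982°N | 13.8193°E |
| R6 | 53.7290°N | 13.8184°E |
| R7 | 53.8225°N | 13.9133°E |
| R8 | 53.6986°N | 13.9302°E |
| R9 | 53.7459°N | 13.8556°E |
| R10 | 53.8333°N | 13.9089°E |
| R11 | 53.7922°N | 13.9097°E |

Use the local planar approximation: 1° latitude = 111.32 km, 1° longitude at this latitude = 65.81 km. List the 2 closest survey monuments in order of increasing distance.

Distances from 53.7415°N, 13.9017°E:
R1: √((-0.0070·111.32)² + (0.0245·65.81)²) = √(0.607215 + 2.599656) = 1.7908 km
R2: √((0.0837·111.32)² + (-0.0247·65.81)²) = √(86.815508 + 2.642273) = 9.4582 km
R3: √((-0.0457·111.32)² + (0.0291·65.81)²) = √(25.880865 + 3.667497) = 5.4358 km
R4: √((-0.0266·111.32)² + (-0.0608·65.81)²) = √(8.768184 + 16.009986) = 4.9778 km
R5: √((0.0567·111.32)² + (-0.0824·65.81)²) = √(39.839375 + 29.406152) = 8.3214 km
R6: √((-0.0125·111.32)² + (-0.0833·65.81)²) = √(1.936272 + 30.052028) = 5.6558 km
R7: √((0.0810·111.32)² + (0.0116·65.81)²) = √(81.304846 + 0.582773) = 9.0492 km
R8: √((-0.0429·111.32)² + (0.0285·65.81)²) = √(22.806623 + 3.517819) = 5.1307 km
R9: √((0.0044·111.32)² + (-0.0461·65.81)²) = √(0.239912 + 9.204191) = 3.0731 km
R10: √((0.0918·111.32)² + (0.0072·65.81)²) = √(104.431558 + 0.224517) = 10.2302 km
R11: √((0.0507·111.32)² + (0.0080·65.81)²) = √(31.853878 + 0.277181) = 5.6684 km
Sorted: R1 (1.7908 km) < R9 (3.0731 km) < R4 (4.9778 km) < R8 (5.1307 km) < …

R1, R9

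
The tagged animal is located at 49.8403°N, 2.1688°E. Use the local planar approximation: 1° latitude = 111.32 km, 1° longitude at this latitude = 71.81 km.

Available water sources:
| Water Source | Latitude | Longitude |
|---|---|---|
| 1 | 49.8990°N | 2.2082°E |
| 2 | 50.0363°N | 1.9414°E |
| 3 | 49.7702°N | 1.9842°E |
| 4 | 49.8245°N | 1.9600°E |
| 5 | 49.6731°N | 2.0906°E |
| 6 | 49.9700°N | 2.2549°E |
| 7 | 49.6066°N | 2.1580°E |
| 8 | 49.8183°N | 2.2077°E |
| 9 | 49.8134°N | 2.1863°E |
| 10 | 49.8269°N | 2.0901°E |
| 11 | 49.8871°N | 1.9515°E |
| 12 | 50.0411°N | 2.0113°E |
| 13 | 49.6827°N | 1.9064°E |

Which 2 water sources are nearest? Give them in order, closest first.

9, 8

Distances from 49.8403°N, 2.1688°E:
1: 7.1207 km
2: 27.2527 km
3: 15.3825 km
4: 15.0967 km
5: 19.4414 km
6: 15.7063 km
7: 26.0270 km
8: 3.7150 km
9: 3.2475 km
10: 5.8450 km
11: 16.4510 km
12: 25.0515 km
13: 25.7459 km
Sorted: 9 (3.2475 km) < 8 (3.7150 km) < 10 (5.8450 km) < 1 (7.1207 km) < …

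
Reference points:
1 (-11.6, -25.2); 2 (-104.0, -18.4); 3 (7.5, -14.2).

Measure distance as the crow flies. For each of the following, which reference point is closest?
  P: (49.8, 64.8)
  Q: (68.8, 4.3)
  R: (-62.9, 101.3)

P→3; Q→3; R→2

P at (49.8, 64.8):
  1: √((-61.4)² + (-90.0)²) = √(3769.960 + 8100.000) = 108.9
  2: √((-153.8)² + (-83.2)²) = √(23654.440 + 6922.240) = 174.9
  3: √((-42.3)² + (-79.0)²) = √(1789.290 + 6241.000) = 89.6
  → nearest: 3 (89.6)
Q at (68.8, 4.3):
  1: √((-80.4)² + (-29.5)²) = √(6464.160 + 870.250) = 85.6
  2: √((-172.8)² + (-22.7)²) = √(29859.840 + 515.290) = 174.3
  3: √((-61.3)² + (-18.5)²) = √(3757.690 + 342.250) = 64.0
  → nearest: 3 (64.0)
R at (-62.9, 101.3):
  1: √((51.3)² + (-126.5)²) = √(2631.690 + 16002.250) = 136.5
  2: √((-41.1)² + (-119.7)²) = √(1689.210 + 14328.090) = 126.6
  3: √((70.4)² + (-115.5)²) = √(4956.160 + 13340.250) = 135.3
  → nearest: 2 (126.6)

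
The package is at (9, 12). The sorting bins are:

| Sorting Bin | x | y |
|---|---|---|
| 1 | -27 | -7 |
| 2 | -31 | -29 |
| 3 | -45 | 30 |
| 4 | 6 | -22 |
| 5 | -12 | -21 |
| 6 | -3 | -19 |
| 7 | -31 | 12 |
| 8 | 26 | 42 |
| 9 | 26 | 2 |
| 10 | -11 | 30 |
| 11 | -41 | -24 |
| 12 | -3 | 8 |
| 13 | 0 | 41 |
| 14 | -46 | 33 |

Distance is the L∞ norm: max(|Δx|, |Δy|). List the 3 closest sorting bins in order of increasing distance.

12, 9, 10

Distances from (9, 12):
1: max(|-36|, |-19|) = 36
2: max(|-40|, |-41|) = 41
3: max(|-54|, |18|) = 54
4: max(|-3|, |-34|) = 34
5: max(|-21|, |-33|) = 33
6: max(|-12|, |-31|) = 31
7: max(|-40|, |0|) = 40
8: max(|17|, |30|) = 30
9: max(|17|, |-10|) = 17
10: max(|-20|, |18|) = 20
11: max(|-50|, |-36|) = 50
12: max(|-12|, |-4|) = 12
13: max(|-9|, |29|) = 29
14: max(|-55|, |21|) = 55
Sorted: 12 (12) < 9 (17) < 10 (20) < 13 (29) < 8 (30) < …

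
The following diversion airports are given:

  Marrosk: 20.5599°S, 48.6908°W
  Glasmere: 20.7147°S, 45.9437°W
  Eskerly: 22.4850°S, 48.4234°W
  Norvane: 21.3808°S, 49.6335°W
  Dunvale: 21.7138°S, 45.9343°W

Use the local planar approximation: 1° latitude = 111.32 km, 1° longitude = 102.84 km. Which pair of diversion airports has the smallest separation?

Pairwise distances:
Marrosk–Glasmere: 283.0368 km
Marrosk–Eskerly: 216.0593 km
Marrosk–Norvane: 133.2274 km
Marrosk–Dunvale: 311.2234 km
Glasmere–Eskerly: 322.2853 km
Glasmere–Norvane: 386.6360 km
Glasmere–Dunvale: 111.2240 km
Eskerly–Norvane: 174.9177 km
Eskerly–Dunvale: 269.9916 km
Norvane–Dunvale: 382.2275 km
Closest pair: Glasmere–Dunvale at 111.2240 km.

Glasmere and Dunvale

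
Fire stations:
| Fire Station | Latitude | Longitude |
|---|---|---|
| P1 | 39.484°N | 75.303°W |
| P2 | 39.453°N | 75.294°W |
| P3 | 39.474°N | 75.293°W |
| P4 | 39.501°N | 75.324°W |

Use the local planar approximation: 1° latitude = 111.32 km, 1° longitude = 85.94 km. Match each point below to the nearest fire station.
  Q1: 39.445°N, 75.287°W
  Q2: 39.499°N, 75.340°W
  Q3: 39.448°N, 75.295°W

Q1 at 39.445°N, 75.287°W:
  P1: √((0.039·111.32)² + (-0.016·85.94)²) = √(18.84845 + 1.89074) = 4.554 km
  P2: √((0.008·111.32)² + (-0.007·85.94)²) = √(0.79310 + 0.36190) = 1.075 km
  P3: √((0.029·111.32)² + (-0.006·85.94)²) = √(10.42179 + 0.26588) = 3.269 km
  P4: √((0.056·111.32)² + (-0.037·85.94)²) = √(38.86176 + 10.11100) = 6.998 km
  → nearest: P2 (1.075 km)
Q2 at 39.499°N, 75.340°W:
  P1: √((-0.015·111.32)² + (0.037·85.94)²) = √(2.78823 + 10.11100) = 3.592 km
  P2: √((-0.046·111.32)² + (0.046·85.94)²) = √(26.22177 + 15.62811) = 6.469 km
  P3: √((-0.025·111.32)² + (0.047·85.94)²) = √(7.74509 + 16.31498) = 4.905 km
  P4: √((0.002·111.32)² + (0.016·85.94)²) = √(0.04957 + 1.89074) = 1.393 km
  → nearest: P4 (1.393 km)
Q3 at 39.448°N, 75.295°W:
  P1: √((0.036·111.32)² + (-0.008·85.94)²) = √(16.06022 + 0.47268) = 4.066 km
  P2: √((0.005·111.32)² + (0.001·85.94)²) = √(0.30980 + 0.00739) = 0.563 km
  P3: √((0.026·111.32)² + (0.002·85.94)²) = √(8.37709 + 0.02954) = 2.899 km
  P4: √((0.053·111.32)² + (-0.029·85.94)²) = √(34.80953 + 6.21136) = 6.405 km
  → nearest: P2 (0.563 km)

Q1→P2; Q2→P4; Q3→P2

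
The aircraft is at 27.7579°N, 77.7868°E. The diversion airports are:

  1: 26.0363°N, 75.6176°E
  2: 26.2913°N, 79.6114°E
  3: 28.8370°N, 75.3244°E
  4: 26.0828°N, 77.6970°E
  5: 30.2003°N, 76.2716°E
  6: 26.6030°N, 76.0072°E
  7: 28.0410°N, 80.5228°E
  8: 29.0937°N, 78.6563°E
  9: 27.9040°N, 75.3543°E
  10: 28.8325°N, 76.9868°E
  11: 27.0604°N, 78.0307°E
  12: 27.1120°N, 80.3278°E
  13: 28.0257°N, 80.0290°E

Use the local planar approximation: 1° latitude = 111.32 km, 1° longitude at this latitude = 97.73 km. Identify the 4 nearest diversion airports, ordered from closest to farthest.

Distances from 27.7579°N, 77.7868°E:
1: √((-1.7216·111.32)² + (-2.1692·97.73)²) = √(36729.152152 + 44942.268401) = 285.7821 km
2: √((-1.4666·111.32)² + (1.8246·97.73)²) = √(26654.451910 + 31797.365473) = 241.7681 km
3: √((1.0791·111.32)² + (-2.4624·97.73)²) = √(14430.114608 + 57912.591918) = 268.9660 km
4: √((-1.6751·111.32)² + (-0.0898·97.73)²) = √(34771.856013 + 77.020879) = 186.6785 km
5: √((2.4424·111.32)² + (-1.5152·97.73)²) = √(73923.067143 + 21927.833296) = 309.5980 km
6: √((-1.1549·111.32)² + (-1.7796·97.73)²) = √(16528.565304 + 30248.273535) = 216.2795 km
7: √((0.2831·111.32)² + (2.7360·97.73)²) = √(993.175812 + 71497.027059) = 269.2400 km
8: √((1.3358·111.32)² + (0.8695·97.73)²) = √(22112.063536 + 7220.960515) = 171.2689 km
9: √((0.1461·111.32)² + (-2.4325·97.73)²) = √(264.512882 + 56514.708962) = 238.2839 km
10: √((1.0746·111.32)² + (-0.8000·97.73)²) = √(14310.014301 + 6112.737856) = 142.9082 km
11: √((-0.6975·111.32)² + (0.2439·97.73)²) = √(6028.854728 + 568.171438) = 81.2221 km
12: √((-0.6459·111.32)² + (2.5410·97.73)²) = √(5169.838357 + 61668.747458) = 258.5316 km
13: √((0.2678·111.32)² + (2.2422·97.73)²) = √(888.725294 + 48018.047182) = 221.1488 km
Sorted: 11 (81.2221 km) < 10 (142.9082 km) < 8 (171.2689 km) < 4 (186.6785 km) < 6 (216.2795 km) < 13 (221.1488 km) < …

11, 10, 8, 4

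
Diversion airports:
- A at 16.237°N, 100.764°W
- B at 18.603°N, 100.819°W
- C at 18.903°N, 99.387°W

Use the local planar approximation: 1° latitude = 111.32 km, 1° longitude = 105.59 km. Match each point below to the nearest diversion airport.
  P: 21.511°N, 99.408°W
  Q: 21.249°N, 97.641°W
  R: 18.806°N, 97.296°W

P→C; Q→C; R→C

P at 21.511°N, 99.408°W:
  A: √((-5.274·111.32)² + (-1.356·105.59)²) = √(344688.38266 + 20500.52385) = 604.309 km
  B: √((-2.908·111.32)² + (-1.411·105.59)²) = √(104793.70609 + 22197.27218) = 356.358 km
  C: √((-2.608·111.32)² + (0.021·105.59)²) = √(84287.18884 + 4.91682) = 290.331 km
  → nearest: C (290.331 km)
Q at 21.249°N, 97.641°W:
  A: √((-5.012·111.32)² + (-3.123·105.59)²) = √(311292.40156 + 108740.05497) = 648.099 km
  B: √((-2.646·111.32)² + (-3.178·105.59)²) = √(86761.30486 + 112603.88265) = 446.503 km
  C: √((-2.346·111.32)² + (-1.746·105.59)²) = √(68202.83240 + 33988.66122) = 319.674 km
  → nearest: C (319.674 km)
R at 18.806°N, 97.296°W:
  A: √((-2.569·111.32)² + (-3.468·105.59)²) = √(81785.17812 + 134092.27448) = 464.626 km
  B: √((-0.203·111.32)² + (-3.523·105.59)²) = √(510.66780 + 138379.21612) = 372.679 km
  C: √((0.097·111.32)² + (-2.091·105.59)²) = √(116.59767 + 48747.64563) = 221.053 km
  → nearest: C (221.053 km)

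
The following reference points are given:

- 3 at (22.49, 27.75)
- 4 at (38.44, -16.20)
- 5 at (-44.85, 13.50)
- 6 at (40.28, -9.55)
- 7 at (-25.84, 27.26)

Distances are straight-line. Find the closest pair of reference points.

4 and 6

Pairwise distances:
3–4: 46.75
3–5: 68.83
3–6: 41.33
3–7: 48.33
4–5: 88.43
4–6: 6.90
4–7: 77.59
5–6: 88.20
5–7: 23.47
6–7: 75.68
Closest pair: 4–6 at 6.90.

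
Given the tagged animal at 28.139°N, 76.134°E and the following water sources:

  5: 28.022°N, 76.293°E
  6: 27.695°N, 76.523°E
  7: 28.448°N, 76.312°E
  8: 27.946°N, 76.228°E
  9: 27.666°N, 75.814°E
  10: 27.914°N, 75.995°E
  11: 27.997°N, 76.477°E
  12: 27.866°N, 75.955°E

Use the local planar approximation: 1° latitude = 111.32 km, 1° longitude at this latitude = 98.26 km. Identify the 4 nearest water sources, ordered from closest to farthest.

Distances from 28.139°N, 76.134°E:
5: √((-0.117·111.32)² + (0.159·98.26)²) = √(169.63604 + 244.08875) = 20.340 km
6: √((-0.444·111.32)² + (0.389·98.26)²) = √(2442.93738 + 1461.00843) = 62.482 km
7: √((0.309·111.32)² + (0.178·98.26)²) = √(1183.21415 + 305.90989) = 38.589 km
8: √((-0.193·111.32)² + (0.094·98.26)²) = √(461.59491 + 85.31182) = 23.386 km
9: √((-0.473·111.32)² + (-0.320·98.26)²) = √(2772.48163 + 988.67483) = 61.328 km
10: √((-0.225·111.32)² + (-0.139·98.26)²) = √(627.35221 + 186.54479) = 28.529 km
11: √((-0.142·111.32)² + (0.343·98.26)²) = √(249.87516 + 1135.90434) = 37.226 km
12: √((-0.273·111.32)² + (-0.179·98.26)²) = √(923.57398 + 309.35674) = 35.113 km
Sorted: 5 (20.340 km) < 8 (23.386 km) < 10 (28.529 km) < 12 (35.113 km) < 11 (37.226 km) < 7 (38.589 km) < …

5, 8, 10, 12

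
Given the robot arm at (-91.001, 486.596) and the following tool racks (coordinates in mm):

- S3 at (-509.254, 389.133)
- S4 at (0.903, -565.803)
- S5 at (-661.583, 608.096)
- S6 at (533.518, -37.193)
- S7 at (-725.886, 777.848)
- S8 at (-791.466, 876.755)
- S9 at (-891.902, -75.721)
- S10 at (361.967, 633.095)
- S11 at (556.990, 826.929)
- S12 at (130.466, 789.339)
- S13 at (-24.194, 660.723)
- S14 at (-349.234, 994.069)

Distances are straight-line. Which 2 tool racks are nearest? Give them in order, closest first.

S13, S12

Distances from (-91.001, 486.596):
S3: 429.459 mm
S4: 1056.404 mm
S5: 583.375 mm
S6: 815.094 mm
S7: 698.503 mm
S8: 801.795 mm
S9: 978.592 mm
S10: 476.069 mm
S11: 731.928 mm
S12: 375.101 mm
S13: 186.503 mm
S14: 569.397 mm
Sorted: S13 (186.503 mm) < S12 (375.101 mm) < S3 (429.459 mm) < S10 (476.069 mm) < …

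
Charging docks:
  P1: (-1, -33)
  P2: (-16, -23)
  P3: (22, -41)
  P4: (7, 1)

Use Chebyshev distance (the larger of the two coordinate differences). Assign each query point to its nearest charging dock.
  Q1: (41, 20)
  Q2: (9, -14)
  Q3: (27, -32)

Q1→P4; Q2→P4; Q3→P3

Q1 at (41, 20):
  P1: max(|-42|, |-53|) = 53
  P2: max(|-57|, |-43|) = 57
  P3: max(|-19|, |-61|) = 61
  P4: max(|-34|, |-19|) = 34
  → nearest: P4 (34)
Q2 at (9, -14):
  P1: max(|-10|, |-19|) = 19
  P2: max(|-25|, |-9|) = 25
  P3: max(|13|, |-27|) = 27
  P4: max(|-2|, |15|) = 15
  → nearest: P4 (15)
Q3 at (27, -32):
  P1: max(|-28|, |-1|) = 28
  P2: max(|-43|, |9|) = 43
  P3: max(|-5|, |-9|) = 9
  P4: max(|-20|, |33|) = 33
  → nearest: P3 (9)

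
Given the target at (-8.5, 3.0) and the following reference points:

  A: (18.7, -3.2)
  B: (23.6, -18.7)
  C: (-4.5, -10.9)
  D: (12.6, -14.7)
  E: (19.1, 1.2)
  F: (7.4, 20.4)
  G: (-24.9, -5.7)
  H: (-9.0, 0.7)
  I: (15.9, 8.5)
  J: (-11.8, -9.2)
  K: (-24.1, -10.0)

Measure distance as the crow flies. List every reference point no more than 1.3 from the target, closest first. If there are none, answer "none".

Distances from (-8.5, 3.0):
A: √((27.2)² + (-6.2)²) = √(739.840 + 38.440) = 27.9
B: √((32.1)² + (-21.7)²) = √(1030.410 + 470.890) = 38.7
C: √((4.0)² + (-13.9)²) = √(16.000 + 193.210) = 14.5
D: √((21.1)² + (-17.7)²) = √(445.210 + 313.290) = 27.5
E: √((27.6)² + (-1.8)²) = √(761.760 + 3.240) = 27.7
F: √((15.9)² + (17.4)²) = √(252.810 + 302.760) = 23.6
G: √((-16.4)² + (-8.7)²) = √(268.960 + 75.690) = 18.6
H: √((-0.5)² + (-2.3)²) = √(0.250 + 5.290) = 2.4
I: √((24.4)² + (5.5)²) = √(595.360 + 30.250) = 25.0
J: √((-3.3)² + (-12.2)²) = √(10.890 + 148.840) = 12.6
K: √((-15.6)² + (-13.0)²) = √(243.360 + 169.000) = 20.3
Threshold 1.3: none within range.

none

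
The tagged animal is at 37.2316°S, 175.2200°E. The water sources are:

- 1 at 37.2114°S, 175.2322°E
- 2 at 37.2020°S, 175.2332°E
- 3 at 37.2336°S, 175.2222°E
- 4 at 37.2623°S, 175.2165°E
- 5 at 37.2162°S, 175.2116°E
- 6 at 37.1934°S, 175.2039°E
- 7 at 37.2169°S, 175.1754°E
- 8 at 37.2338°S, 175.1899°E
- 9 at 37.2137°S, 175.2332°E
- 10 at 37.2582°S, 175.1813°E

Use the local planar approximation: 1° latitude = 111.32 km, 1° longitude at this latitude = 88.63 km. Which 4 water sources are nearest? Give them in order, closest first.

Distances from 37.2316°S, 175.2200°E:
1: 2.4951 km
2: 3.4966 km
3: 0.2960 km
4: 3.4316 km
5: 1.8690 km
6: 4.4855 km
7: 4.2782 km
8: 2.6790 km
9: 2.3107 km
10: 4.5313 km
Sorted: 3 (0.2960 km) < 5 (1.8690 km) < 9 (2.3107 km) < 1 (2.4951 km) < 8 (2.6790 km) < 4 (3.4316 km) < …

3, 5, 9, 1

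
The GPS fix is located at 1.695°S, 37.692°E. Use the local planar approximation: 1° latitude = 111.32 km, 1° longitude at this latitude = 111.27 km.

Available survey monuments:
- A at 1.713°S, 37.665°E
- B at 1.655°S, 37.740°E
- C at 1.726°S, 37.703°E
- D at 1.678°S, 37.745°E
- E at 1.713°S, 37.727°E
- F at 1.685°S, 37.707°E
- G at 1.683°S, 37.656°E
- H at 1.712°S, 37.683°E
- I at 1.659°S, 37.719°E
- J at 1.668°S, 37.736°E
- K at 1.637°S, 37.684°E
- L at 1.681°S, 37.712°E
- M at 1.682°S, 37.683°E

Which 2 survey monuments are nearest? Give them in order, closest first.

Distances from 1.695°S, 37.692°E:
A: 3.611 km
B: 6.954 km
C: 3.662 km
D: 6.194 km
E: 4.380 km
F: 2.006 km
G: 4.223 km
H: 2.141 km
I: 5.009 km
J: 5.745 km
K: 6.518 km
L: 2.717 km
M: 1.760 km
Sorted: M (1.760 km) < F (2.006 km) < H (2.141 km) < L (2.717 km) < …

M, F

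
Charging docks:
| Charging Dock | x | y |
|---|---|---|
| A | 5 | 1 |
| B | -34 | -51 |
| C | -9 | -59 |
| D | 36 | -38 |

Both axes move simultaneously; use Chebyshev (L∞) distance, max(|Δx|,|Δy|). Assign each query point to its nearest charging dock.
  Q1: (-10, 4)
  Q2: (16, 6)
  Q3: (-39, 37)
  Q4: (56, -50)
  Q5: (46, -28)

Q1 at (-10, 4):
  A: max(|15|, |-3|) = 15
  B: max(|-24|, |-55|) = 55
  C: max(|1|, |-63|) = 63
  D: max(|46|, |-42|) = 46
  → nearest: A (15)
Q2 at (16, 6):
  A: max(|-11|, |-5|) = 11
  B: max(|-50|, |-57|) = 57
  C: max(|-25|, |-65|) = 65
  D: max(|20|, |-44|) = 44
  → nearest: A (11)
Q3 at (-39, 37):
  A: max(|44|, |-36|) = 44
  B: max(|5|, |-88|) = 88
  C: max(|30|, |-96|) = 96
  D: max(|75|, |-75|) = 75
  → nearest: A (44)
Q4 at (56, -50):
  A: max(|-51|, |51|) = 51
  B: max(|-90|, |-1|) = 90
  C: max(|-65|, |-9|) = 65
  D: max(|-20|, |12|) = 20
  → nearest: D (20)
Q5 at (46, -28):
  A: max(|-41|, |29|) = 41
  B: max(|-80|, |-23|) = 80
  C: max(|-55|, |-31|) = 55
  D: max(|-10|, |-10|) = 10
  → nearest: D (10)

Q1→A; Q2→A; Q3→A; Q4→D; Q5→D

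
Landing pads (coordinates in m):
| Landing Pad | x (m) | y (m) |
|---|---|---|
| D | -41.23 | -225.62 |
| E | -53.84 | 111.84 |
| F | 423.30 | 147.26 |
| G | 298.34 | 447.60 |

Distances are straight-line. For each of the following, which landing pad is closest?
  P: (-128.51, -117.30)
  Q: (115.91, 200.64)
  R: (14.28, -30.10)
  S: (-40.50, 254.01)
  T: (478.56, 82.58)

P→D; Q→E; R→E; S→E; T→F

P at (-128.51, -117.30):
  D: √((87.28)² + (-108.32)²) = √(7617.7984 + 11733.2224) = 139.11 m
  E: √((74.67)² + (229.14)²) = √(5575.6089 + 52505.1396) = 241.00 m
  F: √((551.81)² + (264.56)²) = √(304494.2761 + 69991.9936) = 611.95 m
  G: √((426.85)² + (564.90)²) = √(182200.9225 + 319112.0100) = 708.03 m
  → nearest: D (139.11 m)
Q at (115.91, 200.64):
  D: √((-157.14)² + (-426.26)²) = √(24692.9796 + 181697.5876) = 454.30 m
  E: √((-169.75)² + (-88.80)²) = √(28815.0625 + 7885.4400) = 191.57 m
  F: √((307.39)² + (-53.38)²) = √(94488.6121 + 2849.4244) = 311.99 m
  G: √((182.43)² + (246.96)²) = √(33280.7049 + 60989.2416) = 307.03 m
  → nearest: E (191.57 m)
R at (14.28, -30.10):
  D: √((-55.51)² + (-195.52)²) = √(3081.3601 + 38228.0704) = 203.25 m
  E: √((-68.12)² + (141.94)²) = √(4640.3344 + 20146.9636) = 157.44 m
  F: √((409.02)² + (177.36)²) = √(167297.3604 + 31456.5696) = 445.82 m
  G: √((284.06)² + (477.70)²) = √(80690.0836 + 228197.2900) = 555.78 m
  → nearest: E (157.44 m)
S at (-40.50, 254.01):
  D: √((-0.73)² + (-479.63)²) = √(0.5329 + 230044.9369) = 479.63 m
  E: √((-13.34)² + (-142.17)²) = √(177.9556 + 20212.3089) = 142.79 m
  F: √((463.80)² + (-106.75)²) = √(215110.4400 + 11395.5625) = 475.93 m
  G: √((338.84)² + (193.59)²) = √(114812.5456 + 37477.0881) = 390.24 m
  → nearest: E (142.79 m)
T at (478.56, 82.58):
  D: √((-519.79)² + (-308.20)²) = √(270181.6441 + 94987.2400) = 604.29 m
  E: √((-532.40)² + (29.26)²) = √(283449.7600 + 856.1476) = 533.20 m
  F: √((-55.26)² + (64.68)²) = √(3053.6676 + 4183.5024) = 85.07 m
  G: √((-180.22)² + (365.02)²) = √(32479.2484 + 133239.6004) = 407.09 m
  → nearest: F (85.07 m)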